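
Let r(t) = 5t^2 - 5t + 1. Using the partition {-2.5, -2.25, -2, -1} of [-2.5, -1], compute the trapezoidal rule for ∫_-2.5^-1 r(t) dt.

Subinterval widths: 0.25, 0.25, 1.
r(-2.5) = 44.75, r(-2.25) = 37.5625, r(-2) = 31, r(-1) = 11.
On each subinterval the trapezoid contributes (Δt_i/2)·[r(t_{i-1}) + r(t_i)].
Sum = 39.859375.

39.859375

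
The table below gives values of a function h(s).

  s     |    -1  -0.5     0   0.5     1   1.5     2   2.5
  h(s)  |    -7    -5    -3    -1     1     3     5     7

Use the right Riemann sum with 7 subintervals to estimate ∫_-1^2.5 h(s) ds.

Δs = 0.5.
Sum = 0.5·[(-5) + (-3) + (-1) + 1 + 3 + 5 + 7] = 3.5.

3.5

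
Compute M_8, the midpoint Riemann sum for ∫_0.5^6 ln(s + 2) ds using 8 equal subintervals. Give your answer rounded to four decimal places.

Δs = (6 − 0.5)/8 = 0.6875.
Midpoints: 0.84375, 1.53125, 2.21875, 2.90625, 3.59375, 4.28125, 4.96875, 5.65625.
f(0.84375) ≈ 1.0451, f(1.53125) ≈ 1.2617, f(2.21875) ≈ 1.4395, f(2.90625) ≈ 1.5905, f(3.59375) ≈ 1.7216, f(4.28125) ≈ 1.8376, f(4.96875) ≈ 1.9414, f(5.65625) ≈ 2.0355.
Sum = Δs · [f(0.84375) + f(1.53125) + f(2.21875) + ...].
Sum ≈ 8.8502.

8.8502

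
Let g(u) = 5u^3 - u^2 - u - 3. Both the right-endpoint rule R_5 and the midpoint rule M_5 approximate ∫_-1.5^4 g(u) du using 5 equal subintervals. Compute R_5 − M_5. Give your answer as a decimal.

204.2253125

R_5 = 462.22.
M_5 = 257.9946875.
R_5 − M_5 = 204.2253125.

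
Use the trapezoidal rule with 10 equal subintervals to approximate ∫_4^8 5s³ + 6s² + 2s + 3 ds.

Δs = (8 − 4)/10 = 0.4.
f(4) = 427, f(4.4) = 553.88, f(4.8) = 703.8, f(5.2) = 878.68, f(5.6) = 1080.44, f(6) = 1311, f(6.4) = 1572.28, f(6.8) = 1866.2, f(7.2) = 2194.68, f(7.6) = 2559.64, f(8) = 2963.
T_10 = (Δs/2)·[f(s_0) + 2f(s_1) + ... + 2f(s_{9}) + f(s_10)].
Sum = 5766.24.

5766.24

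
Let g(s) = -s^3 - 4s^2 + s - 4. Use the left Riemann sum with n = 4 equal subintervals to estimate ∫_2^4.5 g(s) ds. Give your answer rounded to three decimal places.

Δs = (4.5 − 2)/4 = 0.625.
Left endpoints: 2, 2.625, 3.25, 3.875.
g(2) = -26, g(2.625) = -24077/512, g(3.25) = -77.328125, g(3.875) = -60607/512.
Sum = Δs · [g(2) + g(2.625) + g(3.25) + g(3.875)].
Sum ≈ -167.954.

-167.954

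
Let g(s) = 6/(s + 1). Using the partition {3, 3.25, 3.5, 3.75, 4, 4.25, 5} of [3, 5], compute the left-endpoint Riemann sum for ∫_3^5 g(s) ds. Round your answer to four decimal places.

Subinterval widths: 0.25, 0.25, 0.25, 0.25, 0.25, 0.75.
Left endpoints: 3, 3.25, 3.5, 3.75, 4, 4.25.
g(3) = 1.5, g(3.25) = 24/17, g(3.5) = 4/3, g(3.75) = 24/19, g(4) = 1.2, g(4.25) = 8/7.
Sum = Σ Δs_i · g(s_i).
Sum ≈ 2.5342.

2.5342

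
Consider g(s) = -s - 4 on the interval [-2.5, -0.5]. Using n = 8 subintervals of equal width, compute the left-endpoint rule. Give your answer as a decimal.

Δs = (-0.5 − (-2.5))/8 = 0.25.
Left endpoints: -2.5, -2.25, -2, -1.75, -1.5, -1.25, -1, -0.75.
g(-2.5) = -1.5, g(-2.25) = -1.75, g(-2) = -2, g(-1.75) = -2.25, g(-1.5) = -2.5, g(-1.25) = -2.75, g(-1) = -3, g(-0.75) = -3.25.
Sum = Δs · [g(-2.5) + g(-2.25) + g(-2) + ...].
Sum = -4.75.

-4.75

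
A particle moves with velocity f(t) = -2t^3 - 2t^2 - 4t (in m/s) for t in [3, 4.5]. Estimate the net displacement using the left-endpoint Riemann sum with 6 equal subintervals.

Δt = (4.5 − 3)/6 = 0.25.
Left endpoints: 3, 3.25, 3.5, 3.75, 4, 4.25.
f(3) = -84, f(3.25) = -102.78125, f(3.5) = -124.25, f(3.75) = -148.59375, f(4) = -176, f(4.25) = -206.65625.
Sum = Δt · [f(3) + f(3.25) + f(3.5) + ...].
Sum = -210.5703125.

-210.5703125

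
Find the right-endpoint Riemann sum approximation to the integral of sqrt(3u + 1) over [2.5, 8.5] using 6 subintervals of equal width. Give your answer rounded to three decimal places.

25.906

Δu = (8.5 − 2.5)/6 = 1.
Right endpoints: 3.5, 4.5, 5.5, 6.5, 7.5, 8.5.
f(3.5) ≈ 3.391, f(4.5) ≈ 3.808, f(5.5) ≈ 4.183, f(6.5) ≈ 4.528, f(7.5) ≈ 4.848, f(8.5) ≈ 5.148.
Sum = Δu · [f(3.5) + f(4.5) + f(5.5) + ...].
Sum ≈ 25.906.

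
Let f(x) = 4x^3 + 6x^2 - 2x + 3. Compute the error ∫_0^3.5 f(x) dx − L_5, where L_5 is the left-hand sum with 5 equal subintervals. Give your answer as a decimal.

75.5825

Exact integral: ∫_0^3.5 f(x) dx = 234.0625.
L_5 = 158.48.
Error = 234.0625 − 158.48 = 75.5825.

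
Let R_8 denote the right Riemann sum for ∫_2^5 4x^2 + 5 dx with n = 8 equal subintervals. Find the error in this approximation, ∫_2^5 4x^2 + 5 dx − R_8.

Exact integral: ∫_2^5 f(x) dx = 171.
R_8 = 187.03125.
Error = 171 − 187.03125 = -16.03125.

-16.03125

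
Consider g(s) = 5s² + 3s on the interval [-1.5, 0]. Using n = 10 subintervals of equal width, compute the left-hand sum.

2.784375

Δs = (0 − (-1.5))/10 = 0.15.
Left endpoints: -1.5, -1.35, -1.2, -1.05, -0.9, -0.75, -0.6, -0.45, -0.3, -0.15.
g(-1.5) = 6.75, g(-1.35) = 5.0625, g(-1.2) = 3.6, g(-1.05) = 2.3625, g(-0.9) = 1.35, g(-0.75) = 0.5625, g(-0.6) = 0, g(-0.45) = -0.3375, g(-0.3) = -0.45, g(-0.15) = -0.3375.
Sum = Δs · [g(-1.5) + g(-1.35) + g(-1.2) + ...].
Sum = 2.784375.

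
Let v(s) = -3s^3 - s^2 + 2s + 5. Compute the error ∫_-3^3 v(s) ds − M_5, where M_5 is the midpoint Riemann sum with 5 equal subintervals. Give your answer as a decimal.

Exact integral: ∫_-3^3 v(s) ds = 12.
M_5 = 12.72.
Error = 12 − 12.72 = -0.72.

-0.72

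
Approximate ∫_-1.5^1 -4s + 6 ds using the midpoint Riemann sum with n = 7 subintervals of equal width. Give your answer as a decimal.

Δs = (1 − (-1.5))/7 = 5/14.
Midpoints: -37/28, -27/28, -17/28, -0.25, 3/28, 13/28, 23/28.
f(-37/28) = 79/7, f(-27/28) = 69/7, f(-17/28) = 59/7, f(-0.25) = 7, f(3/28) = 39/7, f(13/28) = 29/7, f(23/28) = 19/7.
Sum = Δs · [f(-37/28) + f(-27/28) + f(-17/28) + ...].
Sum = 17.5.

17.5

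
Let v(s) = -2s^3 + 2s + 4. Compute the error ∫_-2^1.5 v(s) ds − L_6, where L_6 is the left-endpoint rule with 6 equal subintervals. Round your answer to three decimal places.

Exact integral: ∫_-2^1.5 v(s) ds = 17.71875.
L_6 ≈ 22.61024.
Error ≈ 17.71875 − 22.61024 ≈ -4.891.

-4.891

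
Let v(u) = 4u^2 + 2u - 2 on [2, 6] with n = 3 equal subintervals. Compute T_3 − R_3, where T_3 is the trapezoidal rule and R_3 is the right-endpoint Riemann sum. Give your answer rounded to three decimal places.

T_3 ≈ 306.07407.
R_3 ≈ 396.74074.
T_3 − R_3 ≈ -90.667.

-90.667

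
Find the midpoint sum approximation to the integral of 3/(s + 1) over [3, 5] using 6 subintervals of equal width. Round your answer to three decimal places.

1.216

Δs = (5 − 3)/6 = 1/3.
Midpoints: 19/6, 3.5, 23/6, 25/6, 4.5, 29/6.
f(19/6) = 0.72, f(3.5) = 2/3, f(23/6) = 18/29, f(25/6) = 18/31, f(4.5) = 6/11, f(29/6) = 18/35.
Sum = Δs · [f(19/6) + f(3.5) + f(23/6) + ...].
Sum ≈ 1.216.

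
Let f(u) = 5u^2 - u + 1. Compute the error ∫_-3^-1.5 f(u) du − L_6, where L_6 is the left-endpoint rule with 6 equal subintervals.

-4.484375

Exact integral: ∫_-3^-1.5 f(u) du = 44.25.
L_6 = 48.734375.
Error = 44.25 − 48.734375 = -4.484375.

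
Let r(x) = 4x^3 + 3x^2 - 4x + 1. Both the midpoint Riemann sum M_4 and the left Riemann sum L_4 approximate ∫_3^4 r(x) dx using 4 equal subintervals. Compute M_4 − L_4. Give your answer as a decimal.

M_4 = 198.765625.
L_4 = 178.84375.
M_4 − L_4 = 19.921875.

19.921875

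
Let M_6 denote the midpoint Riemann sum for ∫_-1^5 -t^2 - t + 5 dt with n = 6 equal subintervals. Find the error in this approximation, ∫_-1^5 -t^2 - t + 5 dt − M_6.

-0.5

Exact integral: ∫_-1^5 f(t) dt = -24.
M_6 = -23.5.
Error = -24 − (-23.5) = -0.5.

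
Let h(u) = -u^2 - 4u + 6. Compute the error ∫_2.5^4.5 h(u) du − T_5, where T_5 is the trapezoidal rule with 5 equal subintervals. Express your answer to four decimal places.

0.0533

Exact integral: ∫_2.5^4.5 h(u) du ≈ -41.166667.
T_5 = -41.22.
Error ≈ -41.166667 − (-41.22) ≈ 0.0533.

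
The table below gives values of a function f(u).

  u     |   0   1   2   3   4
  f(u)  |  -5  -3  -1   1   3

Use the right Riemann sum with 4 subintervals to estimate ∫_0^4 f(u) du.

0

Δu = 1.
Sum = 1·[(-3) + (-1) + 1 + 3] = 0.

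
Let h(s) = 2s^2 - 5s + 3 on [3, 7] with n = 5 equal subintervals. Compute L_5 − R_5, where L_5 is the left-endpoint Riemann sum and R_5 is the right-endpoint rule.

L_5 = 99.52.
R_5 = 147.52.
L_5 − R_5 = -48.

-48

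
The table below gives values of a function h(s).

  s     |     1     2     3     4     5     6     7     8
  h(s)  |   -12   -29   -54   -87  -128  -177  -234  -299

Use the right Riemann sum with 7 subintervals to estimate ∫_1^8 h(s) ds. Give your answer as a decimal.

Δs = 1.
Sum = 1·[(-29) + (-54) + (-87) + (-128) + (-177) + (-234) + (-299)] = -1008.

-1008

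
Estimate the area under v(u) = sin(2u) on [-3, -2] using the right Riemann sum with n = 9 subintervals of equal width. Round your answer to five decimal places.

0.83011

Δu = (-2 − (-3))/9 = 1/9.
Right endpoints: -26/9, -25/9, -8/3, -23/9, -22/9, -7/3, -20/9, -19/9, -2.
v(-26/9) ≈ 0.48416, v(-25/9) ≈ 0.66510, v(-8/3) ≈ 0.81333, v(-23/9) ≈ 0.92156, v(-22/9) ≈ 0.98446, v(-7/3) ≈ 0.99895, v(-20/9) ≈ 0.96432, v(-19/9) ≈ 0.88225, v(-2) ≈ 0.75680.
Sum = Δu · [v(-26/9) + v(-25/9) + v(-8/3) + ...].
Sum ≈ 0.83011.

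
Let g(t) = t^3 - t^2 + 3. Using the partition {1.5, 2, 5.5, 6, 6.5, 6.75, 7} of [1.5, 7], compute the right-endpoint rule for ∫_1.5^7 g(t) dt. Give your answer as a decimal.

Subinterval widths: 0.5, 3.5, 0.5, 0.5, 0.25, 0.25.
Right endpoints: 2, 5.5, 6, 6.5, 6.75, 7.
g(2) = 7, g(5.5) = 139.125, g(6) = 183, g(6.5) = 235.375, g(6.75) = 264.984375, g(7) = 297.
Sum = Σ Δt_i · g(t_i).
Sum = 840.12109375.

840.12109375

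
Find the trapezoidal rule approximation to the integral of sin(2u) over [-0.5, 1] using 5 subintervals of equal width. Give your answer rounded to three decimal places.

Δu = (1 − (-0.5))/5 = 0.3.
f(-0.5) ≈ -0.841, f(-0.2) ≈ -0.389, f(0.1) ≈ 0.199, f(0.4) ≈ 0.717, f(0.7) ≈ 0.985, f(1) ≈ 0.909.
T_5 = (Δu/2)·[f(u_0) + 2f(u_1) + ... + 2f(u_{4}) + f(u_5)].
Sum ≈ 0.464.

0.464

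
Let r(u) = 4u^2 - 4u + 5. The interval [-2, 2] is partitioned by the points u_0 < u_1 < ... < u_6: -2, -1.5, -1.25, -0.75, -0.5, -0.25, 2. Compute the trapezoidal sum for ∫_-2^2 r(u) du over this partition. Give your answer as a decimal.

Subinterval widths: 0.5, 0.25, 0.5, 0.25, 0.25, 2.25.
r(-2) = 29, r(-1.5) = 20, r(-1.25) = 16.25, r(-0.75) = 10.25, r(-0.5) = 8, r(-0.25) = 6.25, r(2) = 13.
On each subinterval the trapezoid contributes (Δu_i/2)·[r(u_{i-1}) + r(u_i)].
Sum = 49.125.

49.125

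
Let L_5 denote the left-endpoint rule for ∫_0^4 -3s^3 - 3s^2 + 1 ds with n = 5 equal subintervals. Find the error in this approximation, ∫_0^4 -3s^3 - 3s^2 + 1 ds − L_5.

-87.04

Exact integral: ∫_0^4 f(s) ds = -252.
L_5 = -164.96.
Error = -252 − (-164.96) = -87.04.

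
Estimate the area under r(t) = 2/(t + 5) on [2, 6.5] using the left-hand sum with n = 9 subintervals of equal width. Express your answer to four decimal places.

Δt = (6.5 − 2)/9 = 0.5.
Left endpoints: 2, 2.5, 3, 3.5, 4, 4.5, 5, 5.5, 6.
r(2) = 2/7, r(2.5) = 4/15, r(3) = 0.25, r(3.5) = 4/17, r(4) = 2/9, r(4.5) = 4/19, r(5) = 0.2, r(5.5) = 4/21, r(6) = 2/11.
Sum = Δt · [r(2) + r(2.5) + r(3) + ...].
Sum ≈ 1.0214.

1.0214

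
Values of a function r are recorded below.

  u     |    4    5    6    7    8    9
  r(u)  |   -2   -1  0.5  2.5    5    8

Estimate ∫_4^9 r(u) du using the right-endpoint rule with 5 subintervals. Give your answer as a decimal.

Δu = 1.
Sum = 1·[(-1) + 0.5 + 2.5 + 5 + 8] = 15.

15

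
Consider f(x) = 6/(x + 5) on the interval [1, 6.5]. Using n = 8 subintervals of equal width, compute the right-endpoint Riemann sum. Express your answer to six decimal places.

3.743893

Δx = (6.5 − 1)/8 = 0.6875.
Right endpoints: 1.6875, 2.375, 3.0625, 3.75, 4.4375, 5.125, 5.8125, 6.5.
f(1.6875) = 96/107, f(2.375) = 48/59, f(3.0625) = 32/43, f(3.75) = 24/35, f(4.4375) = 96/151, f(5.125) = 16/27, f(5.8125) = 96/173, f(6.5) = 12/23.
Sum = Δx · [f(1.6875) + f(2.375) + f(3.0625) + ...].
Sum ≈ 3.743893.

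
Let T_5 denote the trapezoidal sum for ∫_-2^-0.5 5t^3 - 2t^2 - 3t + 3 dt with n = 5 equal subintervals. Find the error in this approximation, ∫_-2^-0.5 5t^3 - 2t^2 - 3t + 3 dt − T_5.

0.466875

Exact integral: ∫_-2^-0.5 f(t) dt = -15.046875.
T_5 = -15.51375.
Error = -15.046875 − (-15.51375) = 0.466875.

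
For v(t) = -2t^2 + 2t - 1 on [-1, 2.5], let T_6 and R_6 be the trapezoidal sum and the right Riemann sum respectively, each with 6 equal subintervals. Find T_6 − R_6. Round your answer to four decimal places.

1.0208

T_6 ≈ -9.730324.
R_6 ≈ -10.751157.
T_6 − R_6 ≈ 1.0208.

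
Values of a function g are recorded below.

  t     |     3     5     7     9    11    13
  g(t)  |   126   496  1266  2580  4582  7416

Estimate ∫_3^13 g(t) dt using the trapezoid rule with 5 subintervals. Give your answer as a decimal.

Δt = 2.
T_5 = (2/2)·[126 + 2·496 + 2·1266 + 2·2580 + 2·4582 + 7416] = 25390.

25390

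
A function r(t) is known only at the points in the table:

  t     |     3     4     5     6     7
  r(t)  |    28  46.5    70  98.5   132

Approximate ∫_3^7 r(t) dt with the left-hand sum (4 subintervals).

243

Δt = 1.
Sum = 1·[28 + 46.5 + 70 + 98.5] = 243.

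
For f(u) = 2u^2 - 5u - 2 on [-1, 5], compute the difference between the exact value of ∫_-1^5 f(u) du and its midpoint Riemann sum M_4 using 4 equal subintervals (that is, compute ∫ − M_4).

Exact integral: ∫_-1^5 f(u) du = 12.
M_4 = 9.75.
Error = 12 − 9.75 = 2.25.

2.25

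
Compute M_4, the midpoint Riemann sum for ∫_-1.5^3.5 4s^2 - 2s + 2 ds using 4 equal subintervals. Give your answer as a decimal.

Δs = (3.5 − (-1.5))/4 = 1.25.
Midpoints: -0.875, 0.375, 1.625, 2.875.
f(-0.875) = 6.8125, f(0.375) = 1.8125, f(1.625) = 9.3125, f(2.875) = 29.3125.
Sum = Δs · [f(-0.875) + f(0.375) + f(1.625) + f(2.875)].
Sum = 59.0625.

59.0625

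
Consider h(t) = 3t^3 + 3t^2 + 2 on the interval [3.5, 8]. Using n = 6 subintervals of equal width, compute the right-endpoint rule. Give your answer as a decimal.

Δt = (8 − 3.5)/6 = 0.75.
Right endpoints: 4.25, 5, 5.75, 6.5, 7.25, 8.
h(4.25) = 286.484375, h(5) = 452, h(5.75) = 671.515625, h(6.5) = 952.625, h(7.25) = 1302.921875, h(8) = 1730.
Sum = Δt · [h(4.25) + h(5) + h(5.75) + ...].
Sum = 4046.66015625.

4046.66015625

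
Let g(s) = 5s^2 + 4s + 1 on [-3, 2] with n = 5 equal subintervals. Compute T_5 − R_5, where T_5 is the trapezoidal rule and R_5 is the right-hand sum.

T_5 = 57.5.
R_5 = 55.
T_5 − R_5 = 2.5.

2.5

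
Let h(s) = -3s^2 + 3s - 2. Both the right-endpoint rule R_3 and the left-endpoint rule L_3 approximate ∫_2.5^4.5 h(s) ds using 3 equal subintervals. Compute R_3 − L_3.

-24

R_3 ≈ -70.944444.
L_3 ≈ -46.944444.
R_3 − L_3 = -24.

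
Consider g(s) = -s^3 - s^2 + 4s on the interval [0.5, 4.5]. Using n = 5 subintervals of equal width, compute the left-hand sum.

Δs = (4.5 − 0.5)/5 = 0.8.
Left endpoints: 0.5, 1.3, 2.1, 2.9, 3.7.
g(0.5) = 1.625, g(1.3) = 1.313, g(2.1) = -5.271, g(2.9) = -21.199, g(3.7) = -49.543.
Sum = Δs · [g(0.5) + g(1.3) + g(2.1) + g(2.9) + g(3.7)].
Sum = -58.46.

-58.46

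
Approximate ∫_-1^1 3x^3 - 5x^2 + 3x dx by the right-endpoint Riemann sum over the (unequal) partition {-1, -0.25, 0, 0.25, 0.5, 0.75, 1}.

-0.12890625

Subinterval widths: 0.75, 0.25, 0.25, 0.25, 0.25, 0.25.
Right endpoints: -0.25, 0, 0.25, 0.5, 0.75, 1.
f(-0.25) = -1.109375, f(0) = 0, f(0.25) = 0.484375, f(0.5) = 0.625, f(0.75) = 0.703125, f(1) = 1.
Sum = Σ Δx_i · f(x_i).
Sum = -0.12890625.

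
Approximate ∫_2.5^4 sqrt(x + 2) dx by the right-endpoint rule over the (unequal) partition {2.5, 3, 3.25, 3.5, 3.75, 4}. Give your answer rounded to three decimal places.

Subinterval widths: 0.5, 0.25, 0.25, 0.25, 0.25.
Right endpoints: 3, 3.25, 3.5, 3.75, 4.
f(3) ≈ 2.236, f(3.25) ≈ 2.291, f(3.5) ≈ 2.345, f(3.75) ≈ 2.398, f(4) ≈ 2.449.
Sum = Σ Δx_i · f(x_i).
Sum ≈ 3.489.

3.489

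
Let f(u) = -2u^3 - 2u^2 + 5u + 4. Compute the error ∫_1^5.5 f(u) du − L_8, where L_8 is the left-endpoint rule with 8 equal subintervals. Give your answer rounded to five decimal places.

-98.04639

Exact integral: ∫_1^5.5 f(u) du = -476.15625.
L_8 ≈ -378.1098633.
Error ≈ -476.15625 − (-378.1098633) ≈ -98.04639.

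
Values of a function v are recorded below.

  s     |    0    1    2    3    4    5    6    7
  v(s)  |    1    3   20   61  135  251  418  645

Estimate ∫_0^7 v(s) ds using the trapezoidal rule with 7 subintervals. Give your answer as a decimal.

Δs = 1.
T_7 = (1/2)·[1 + 2·3 + 2·20 + 2·61 + 2·135 + 2·251 + 2·418 + 645] = 1211.

1211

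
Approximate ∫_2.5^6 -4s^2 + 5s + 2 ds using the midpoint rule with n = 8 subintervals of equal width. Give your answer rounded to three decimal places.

Δs = (6 − 2.5)/8 = 0.4375.
Midpoints: 2.71875, 3.15625, 3.59375, 4.03125, 4.46875, 4.90625, 5.34375, 5.78125.
f(2.71875) = -13.97265625, f(3.15625) = -22.06640625, f(3.59375) = -31.69140625, f(4.03125) = -42.84765625, f(4.46875) = -55.53515625, f(4.90625) = -69.75390625, f(5.34375) = -85.50390625, f(5.78125) = -102.78515625.
Sum = Δs · [f(2.71875) + f(3.15625) + f(3.59375) + ...].
Sum ≈ -185.568.

-185.568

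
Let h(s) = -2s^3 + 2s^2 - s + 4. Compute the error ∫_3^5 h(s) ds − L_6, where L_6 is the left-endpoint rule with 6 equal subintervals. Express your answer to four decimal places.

Exact integral: ∫_3^5 h(s) ds ≈ -206.666667.
L_6 ≈ -179.814815.
Error ≈ -206.666667 − (-179.814815) ≈ -26.8519.

-26.8519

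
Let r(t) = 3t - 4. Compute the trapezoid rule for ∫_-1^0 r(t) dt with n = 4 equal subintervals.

Δt = (0 − (-1))/4 = 0.25.
r(-1) = -7, r(-0.75) = -6.25, r(-0.5) = -5.5, r(-0.25) = -4.75, r(0) = -4.
T_4 = (Δt/2)·[r(t_0) + 2r(t_1) + 2r(t_2) + 2r(t_3) + r(t_4)].
Sum = -5.5.

-5.5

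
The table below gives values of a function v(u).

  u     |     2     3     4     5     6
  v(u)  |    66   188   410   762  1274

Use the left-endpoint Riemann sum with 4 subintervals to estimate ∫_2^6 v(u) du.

1426

Δu = 1.
Sum = 1·[66 + 188 + 410 + 762] = 1426.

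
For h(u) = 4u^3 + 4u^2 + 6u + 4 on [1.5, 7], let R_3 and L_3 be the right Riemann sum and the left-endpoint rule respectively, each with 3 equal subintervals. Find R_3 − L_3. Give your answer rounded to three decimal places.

R_3 ≈ 4627.43519.
L_3 ≈ 1733.51852.
R_3 − L_3 ≈ 2893.917.

2893.917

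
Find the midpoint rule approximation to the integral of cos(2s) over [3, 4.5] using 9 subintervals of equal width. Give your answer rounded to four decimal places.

0.3474

Δs = (4.5 − 3)/9 = 1/6.
Midpoints: 37/12, 3.25, 41/12, 43/12, 3.75, 47/12, 49/12, 4.25, 53/12.
f(37/12) ≈ 0.9932, f(3.25) ≈ 0.9766, f(41/12) ≈ 0.8524, f(43/12) ≈ 0.6345, f(3.75) ≈ 0.3466, f(47/12) ≈ 0.0206, f(49/12) ≈ -0.3076, f(4.25) ≈ -0.6020, f(53/12) ≈ -0.8301.
Sum = Δs · [f(37/12) + f(3.25) + f(41/12) + ...].
Sum ≈ 0.3474.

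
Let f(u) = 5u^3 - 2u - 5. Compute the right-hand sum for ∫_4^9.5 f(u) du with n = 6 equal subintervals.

11650.67578125

Δu = (9.5 − 4)/6 = 11/12.
Right endpoints: 59/12, 35/6, 6.75, 23/3, 103/12, 9.5.
f(59/12) = 1001263/1728, f(35/6) = 210775/216, f(6.75) = 1519.234375, f(23/3) = 60286/27, f(103/12) = 5425331/1728, f(9.5) = 4262.875.
Sum = Δu · [f(59/12) + f(35/6) + f(6.75) + ...].
Sum = 11650.67578125.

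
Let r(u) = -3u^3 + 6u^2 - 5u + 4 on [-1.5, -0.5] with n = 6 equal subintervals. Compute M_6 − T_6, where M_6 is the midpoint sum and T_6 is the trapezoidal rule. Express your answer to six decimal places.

-0.104167

M_6 ≈ 19.21527778.
T_6 ≈ 19.31944444.
M_6 − T_6 ≈ -0.104167.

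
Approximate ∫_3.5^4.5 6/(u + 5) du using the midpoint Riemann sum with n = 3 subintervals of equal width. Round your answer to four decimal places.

0.6673

Δu = (4.5 − 3.5)/3 = 1/3.
Midpoints: 11/3, 4, 13/3.
f(11/3) = 9/13, f(4) = 2/3, f(13/3) = 9/14.
Sum = Δu · [f(11/3) + f(4) + f(13/3)].
Sum ≈ 0.6673.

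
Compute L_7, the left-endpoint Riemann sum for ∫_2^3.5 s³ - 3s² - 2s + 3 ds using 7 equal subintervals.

Δs = (3.5 − 2)/7 = 3/14.
Left endpoints: 2, 31/14, 17/7, 37/14, 20/7, 43/14, 23/7.
f(2) = -5, f(31/14) = -14491/2744, f(17/7) = -1793/343, f(37/14) = -13117/2744, f(20/7) = -1331/343, f(43/14) = -6775/2744, f(23/7) = -167/343.
Sum = Δs · [f(2) + f(31/14) + f(17/7) + ...].
Sum = -5.8125.

-5.8125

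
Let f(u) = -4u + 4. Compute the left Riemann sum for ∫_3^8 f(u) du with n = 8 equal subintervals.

Δu = (8 − 3)/8 = 0.625.
Left endpoints: 3, 3.625, 4.25, 4.875, 5.5, 6.125, 6.75, 7.375.
f(3) = -8, f(3.625) = -10.5, f(4.25) = -13, f(4.875) = -15.5, f(5.5) = -18, f(6.125) = -20.5, f(6.75) = -23, f(7.375) = -25.5.
Sum = Δu · [f(3) + f(3.625) + f(4.25) + ...].
Sum = -83.75.

-83.75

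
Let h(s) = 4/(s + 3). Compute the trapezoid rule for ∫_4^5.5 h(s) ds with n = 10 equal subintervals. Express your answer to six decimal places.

Δs = (5.5 − 4)/10 = 0.15.
h(4) = 4/7, h(4.15) = 80/143, h(4.3) = 40/73, h(4.45) = 80/149, h(4.6) = 10/19, h(4.75) = 16/31, h(4.9) = 40/79, h(5.05) = 80/161, h(5.2) = 20/41, h(5.35) = 80/167, h(5.5) = 8/17.
T_10 = (Δs/2)·[h(s_0) + 2h(s_1) + ... + 2h(s_{9}) + h(s_10)].
Sum ≈ 0.776673.

0.776673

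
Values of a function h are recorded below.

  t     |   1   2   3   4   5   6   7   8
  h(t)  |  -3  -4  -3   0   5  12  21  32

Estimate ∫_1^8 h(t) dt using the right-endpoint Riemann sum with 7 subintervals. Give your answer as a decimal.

Δt = 1.
Sum = 1·[(-4) + (-3) + 0 + 5 + 12 + 21 + 32] = 63.

63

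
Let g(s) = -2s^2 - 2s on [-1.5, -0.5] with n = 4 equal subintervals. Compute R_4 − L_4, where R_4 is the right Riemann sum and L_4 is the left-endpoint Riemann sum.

R_4 = 0.0625.
L_4 = -0.4375.
R_4 − L_4 = 0.5.

0.5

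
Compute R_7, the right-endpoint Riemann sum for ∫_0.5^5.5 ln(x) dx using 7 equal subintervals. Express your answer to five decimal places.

Δx = (5.5 − 0.5)/7 = 5/7.
Right endpoints: 17/14, 27/14, 37/14, 47/14, 57/14, 67/14, 5.5.
f(17/14) ≈ 0.19416, f(27/14) ≈ 0.65678, f(37/14) ≈ 0.97186, f(47/14) ≈ 1.21109, f(57/14) ≈ 1.40399, f(67/14) ≈ 1.56564, f(5.5) ≈ 1.70475.
Sum = Δx · [f(17/14) + f(27/14) + f(37/14) + ...].
Sum ≈ 5.50590.

5.50590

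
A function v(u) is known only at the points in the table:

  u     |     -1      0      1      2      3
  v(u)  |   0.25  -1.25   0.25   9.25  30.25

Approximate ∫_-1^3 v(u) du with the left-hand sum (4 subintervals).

8.5

Δu = 1.
Sum = 1·[0.25 + (-1.25) + 0.25 + 9.25] = 8.5.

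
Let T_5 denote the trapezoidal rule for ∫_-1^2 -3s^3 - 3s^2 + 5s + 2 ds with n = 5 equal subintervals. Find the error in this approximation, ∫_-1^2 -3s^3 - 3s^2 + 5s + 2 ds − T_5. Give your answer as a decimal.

Exact integral: ∫_-1^2 f(s) ds = -6.75.
T_5 = -8.1.
Error = -6.75 − (-8.1) = 1.35.

1.35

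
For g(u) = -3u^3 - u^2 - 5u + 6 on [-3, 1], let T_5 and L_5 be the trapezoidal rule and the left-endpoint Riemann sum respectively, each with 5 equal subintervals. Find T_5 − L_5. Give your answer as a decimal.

-38.4

T_5 = 98.08.
L_5 = 136.48.
T_5 − L_5 = -38.4.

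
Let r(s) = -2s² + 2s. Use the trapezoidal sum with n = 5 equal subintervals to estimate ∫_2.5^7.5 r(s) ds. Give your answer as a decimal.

-222.5

Δs = (7.5 − 2.5)/5 = 1.
r(2.5) = -7.5, r(3.5) = -17.5, r(4.5) = -31.5, r(5.5) = -49.5, r(6.5) = -71.5, r(7.5) = -97.5.
T_5 = (Δs/2)·[r(s_0) + 2r(s_1) + ... + 2r(s_{4}) + r(s_5)].
Sum = -222.5.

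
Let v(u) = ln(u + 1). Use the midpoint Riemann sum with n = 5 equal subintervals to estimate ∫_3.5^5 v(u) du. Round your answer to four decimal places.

Δu = (5 − 3.5)/5 = 0.3.
Midpoints: 3.65, 3.95, 4.25, 4.55, 4.85.
v(3.65) ≈ 1.5369, v(3.95) ≈ 1.5994, v(4.25) ≈ 1.6582, v(4.55) ≈ 1.7138, v(4.85) ≈ 1.7664.
Sum = Δu · [v(3.65) + v(3.95) + v(4.25) + v(4.55) + v(4.85)].
Sum ≈ 2.4824.

2.4824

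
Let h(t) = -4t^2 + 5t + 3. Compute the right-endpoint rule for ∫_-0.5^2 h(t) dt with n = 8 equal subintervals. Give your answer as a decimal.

Δt = (2 − (-0.5))/8 = 0.3125.
Right endpoints: -0.1875, 0.125, 0.4375, 0.75, 1.0625, 1.375, 1.6875, 2.
h(-0.1875) = 1.921875, h(0.125) = 3.5625, h(0.4375) = 4.421875, h(0.75) = 4.5, h(1.0625) = 3.796875, h(1.375) = 2.3125, h(1.6875) = 0.046875, h(2) = -3.
Sum = Δt · [h(-0.1875) + h(0.125) + h(0.4375) + ...].
Sum = 5.48828125.

5.48828125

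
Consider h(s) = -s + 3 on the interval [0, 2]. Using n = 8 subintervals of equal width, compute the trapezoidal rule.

4

Δs = (2 − 0)/8 = 0.25.
h(0) = 3, h(0.25) = 2.75, h(0.5) = 2.5, h(0.75) = 2.25, h(1) = 2, h(1.25) = 1.75, h(1.5) = 1.5, h(1.75) = 1.25, h(2) = 1.
T_8 = (Δs/2)·[h(s_0) + 2h(s_1) + ... + 2h(s_{7}) + h(s_8)].
Sum = 4.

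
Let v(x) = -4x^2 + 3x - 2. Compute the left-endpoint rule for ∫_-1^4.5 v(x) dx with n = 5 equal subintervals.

-76.12

Δx = (4.5 − (-1))/5 = 1.1.
Left endpoints: -1, 0.1, 1.2, 2.3, 3.4.
v(-1) = -9, v(0.1) = -1.74, v(1.2) = -4.16, v(2.3) = -16.26, v(3.4) = -38.04.
Sum = Δx · [v(-1) + v(0.1) + v(1.2) + v(2.3) + v(3.4)].
Sum = -76.12.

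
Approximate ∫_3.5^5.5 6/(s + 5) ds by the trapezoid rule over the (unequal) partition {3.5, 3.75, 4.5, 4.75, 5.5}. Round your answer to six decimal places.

1.268860

Subinterval widths: 0.25, 0.75, 0.25, 0.75.
f(3.5) = 12/17, f(3.75) = 24/35, f(4.5) = 12/19, f(4.75) = 8/13, f(5.5) = 4/7.
On each subinterval the trapezoid contributes (Δs_i/2)·[f(s_{i-1}) + f(s_i)].
Sum ≈ 1.268860.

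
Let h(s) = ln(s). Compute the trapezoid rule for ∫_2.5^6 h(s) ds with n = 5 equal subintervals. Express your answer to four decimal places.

Δs = (6 − 2.5)/5 = 0.7.
h(2.5) ≈ 0.9163, h(3.2) ≈ 1.1632, h(3.9) ≈ 1.3610, h(4.6) ≈ 1.5261, h(5.3) ≈ 1.6677, h(6) ≈ 1.7918.
T_5 = (Δs/2)·[h(s_0) + 2h(s_1) + ... + 2h(s_{4}) + h(s_5)].
Sum ≈ 4.9503.

4.9503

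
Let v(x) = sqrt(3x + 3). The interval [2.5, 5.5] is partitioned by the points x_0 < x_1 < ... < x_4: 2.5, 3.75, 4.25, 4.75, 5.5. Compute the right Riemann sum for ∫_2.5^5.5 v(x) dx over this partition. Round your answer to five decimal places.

Subinterval widths: 1.25, 0.5, 0.5, 0.75.
Right endpoints: 3.75, 4.25, 4.75, 5.5.
v(3.75) ≈ 3.77492, v(4.25) ≈ 3.96863, v(4.75) ≈ 4.15331, v(5.5) ≈ 4.41588.
Sum = Σ Δx_i · v(x_i).
Sum ≈ 12.09153.

12.09153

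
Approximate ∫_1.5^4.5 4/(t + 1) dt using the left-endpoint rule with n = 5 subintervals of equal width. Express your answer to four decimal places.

Δt = (4.5 − 1.5)/5 = 0.6.
Left endpoints: 1.5, 2.1, 2.7, 3.3, 3.9.
f(1.5) = 1.6, f(2.1) = 40/31, f(2.7) = 40/37, f(3.3) = 40/43, f(3.9) = 40/49.
Sum = Δt · [f(1.5) + f(2.1) + f(2.7) + f(3.3) + f(3.9)].
Sum ≈ 3.4308.

3.4308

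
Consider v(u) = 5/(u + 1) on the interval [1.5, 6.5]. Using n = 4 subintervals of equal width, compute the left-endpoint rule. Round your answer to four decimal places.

Δu = (6.5 − 1.5)/4 = 1.25.
Left endpoints: 1.5, 2.75, 4, 5.25.
v(1.5) = 2, v(2.75) = 4/3, v(4) = 1, v(5.25) = 0.8.
Sum = Δu · [v(1.5) + v(2.75) + v(4) + v(5.25)].
Sum ≈ 6.4167.

6.4167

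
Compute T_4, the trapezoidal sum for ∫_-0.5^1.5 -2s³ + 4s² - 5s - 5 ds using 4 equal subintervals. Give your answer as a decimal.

Δs = (1.5 − (-0.5))/4 = 0.5.
f(-0.5) = -1.25, f(0) = -5, f(0.5) = -6.75, f(1) = -8, f(1.5) = -10.25.
T_4 = (Δs/2)·[f(s_0) + 2f(s_1) + 2f(s_2) + 2f(s_3) + f(s_4)].
Sum = -12.75.

-12.75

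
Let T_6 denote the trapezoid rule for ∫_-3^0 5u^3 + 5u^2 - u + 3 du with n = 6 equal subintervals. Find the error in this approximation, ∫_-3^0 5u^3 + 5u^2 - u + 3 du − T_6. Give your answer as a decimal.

Exact integral: ∫_-3^0 f(u) du = -42.75.
T_6 = -44.9375.
Error = -42.75 − (-44.9375) = 2.1875.

2.1875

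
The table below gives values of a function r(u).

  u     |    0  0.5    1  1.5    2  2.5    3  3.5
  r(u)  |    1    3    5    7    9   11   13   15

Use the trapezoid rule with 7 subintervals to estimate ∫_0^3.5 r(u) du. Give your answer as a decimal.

28

Δu = 0.5.
T_7 = (0.5/2)·[1 + 2·3 + 2·5 + 2·7 + 2·9 + 2·11 + 2·13 + 15] = 28.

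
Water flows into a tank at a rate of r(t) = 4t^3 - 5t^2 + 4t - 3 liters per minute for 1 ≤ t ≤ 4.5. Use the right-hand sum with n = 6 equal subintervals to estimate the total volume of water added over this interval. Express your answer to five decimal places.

373.56829

Δt = (4.5 − 1)/6 = 7/12.
Right endpoints: 19/12, 13/6, 2.75, 10/3, 47/12, 4.5.
r(19/12) = 721/108, r(13/6) = 2471/108, r(2.75) = 53.375, r(10/3) = 2779/27, r(47/12) = 4760/27, r(4.5) = 278.25.
Sum = Δt · [r(19/12) + r(13/6) + r(2.75) + ...].
Sum ≈ 373.56829.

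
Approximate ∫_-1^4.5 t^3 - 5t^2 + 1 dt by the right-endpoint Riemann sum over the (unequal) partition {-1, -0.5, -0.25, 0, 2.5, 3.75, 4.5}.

-63.8984375

Subinterval widths: 0.5, 0.25, 0.25, 2.5, 1.25, 0.75.
Right endpoints: -0.5, -0.25, 0, 2.5, 3.75, 4.5.
f(-0.5) = -0.375, f(-0.25) = 0.671875, f(0) = 1, f(2.5) = -14.625, f(3.75) = -16.578125, f(4.5) = -9.125.
Sum = Σ Δt_i · f(t_i).
Sum = -63.8984375.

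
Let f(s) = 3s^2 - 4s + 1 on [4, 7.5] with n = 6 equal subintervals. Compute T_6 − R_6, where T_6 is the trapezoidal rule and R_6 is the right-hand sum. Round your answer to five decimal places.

-31.13542

T_6 ≈ 281.4704861.
R_6 ≈ 312.6059028.
T_6 − R_6 ≈ -31.13542.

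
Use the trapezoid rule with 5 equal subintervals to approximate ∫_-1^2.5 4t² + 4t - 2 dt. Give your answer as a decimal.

Δt = (2.5 − (-1))/5 = 0.7.
f(-1) = -2, f(-0.3) = -2.84, f(0.4) = 0.24, f(1.1) = 7.24, f(1.8) = 18.16, f(2.5) = 33.
T_5 = (Δt/2)·[f(t_0) + 2f(t_1) + ... + 2f(t_{4}) + f(t_5)].
Sum = 26.81.

26.81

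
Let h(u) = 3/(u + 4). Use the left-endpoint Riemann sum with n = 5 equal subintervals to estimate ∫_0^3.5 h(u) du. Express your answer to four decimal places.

2.0138

Δu = (3.5 − 0)/5 = 0.7.
Left endpoints: 0, 0.7, 1.4, 2.1, 2.8.
h(0) = 0.75, h(0.7) = 30/47, h(1.4) = 5/9, h(2.1) = 30/61, h(2.8) = 15/34.
Sum = Δu · [h(0) + h(0.7) + h(1.4) + h(2.1) + h(2.8)].
Sum ≈ 2.0138.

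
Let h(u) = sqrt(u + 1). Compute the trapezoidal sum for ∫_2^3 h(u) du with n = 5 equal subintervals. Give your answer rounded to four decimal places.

1.8691

Δu = (3 − 2)/5 = 0.2.
h(2) ≈ 1.7321, h(2.2) ≈ 1.7889, h(2.4) ≈ 1.8439, h(2.6) ≈ 1.8974, h(2.8) ≈ 1.9494, h(3) ≈ 2.0000.
T_5 = (Δu/2)·[h(u_0) + 2h(u_1) + ... + 2h(u_{4}) + h(u_5)].
Sum ≈ 1.8691.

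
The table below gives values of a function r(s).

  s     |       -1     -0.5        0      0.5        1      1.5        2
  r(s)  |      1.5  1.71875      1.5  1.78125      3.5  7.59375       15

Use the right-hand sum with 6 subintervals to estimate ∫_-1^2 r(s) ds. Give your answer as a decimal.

Δs = 0.5.
Sum = 0.5·[1.71875 + 1.5 + 1.78125 + 3.5 + 7.59375 + 15] = 15.546875.

15.546875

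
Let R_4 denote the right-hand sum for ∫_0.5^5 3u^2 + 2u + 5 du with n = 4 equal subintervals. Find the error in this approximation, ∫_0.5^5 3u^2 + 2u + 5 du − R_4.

-49.67578125

Exact integral: ∫_0.5^5 f(u) du = 172.125.
R_4 = 221.80078125.
Error = 172.125 − 221.80078125 = -49.67578125.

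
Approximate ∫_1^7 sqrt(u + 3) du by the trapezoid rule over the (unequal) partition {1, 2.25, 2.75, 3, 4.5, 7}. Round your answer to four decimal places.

Subinterval widths: 1.25, 0.5, 0.25, 1.5, 2.5.
f(1) ≈ 2.0000, f(2.25) ≈ 2.2913, f(2.75) ≈ 2.3979, f(3) ≈ 2.4495, f(4.5) ≈ 2.7386, f(7) ≈ 3.1623.
On each subinterval the trapezoid contributes (Δu_i/2)·[f(u_{i-1}) + f(u_i)].
Sum ≈ 15.7275.

15.7275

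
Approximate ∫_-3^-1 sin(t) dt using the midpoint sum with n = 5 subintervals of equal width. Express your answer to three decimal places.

Δt = (-1 − (-3))/5 = 0.4.
Midpoints: -2.8, -2.4, -2, -1.6, -1.2.
f(-2.8) ≈ -0.335, f(-2.4) ≈ -0.675, f(-2) ≈ -0.909, f(-1.6) ≈ -1.000, f(-1.2) ≈ -0.932.
Sum = Δt · [f(-2.8) + f(-2.4) + f(-2) + f(-1.6) + f(-1.2)].
Sum ≈ -1.541.

-1.541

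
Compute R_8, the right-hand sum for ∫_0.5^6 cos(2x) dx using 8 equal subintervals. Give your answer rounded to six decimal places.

-0.472537

Δx = (6 − 0.5)/8 = 0.6875.
Right endpoints: 1.1875, 1.875, 2.5625, 3.25, 3.9375, 4.625, 5.3125, 6.
f(1.1875) ≈ -0.720278, f(1.875) ≈ -0.820559, f(2.5625) ≈ 0.401003, f(3.25) ≈ 0.976588, f(3.9375) ≈ -0.021017, f(4.625) ≈ -0.984765, f(5.3125) ≈ -0.362151, f(6) ≈ 0.843854.
Sum = Δx · [f(1.1875) + f(1.875) + f(2.5625) + ...].
Sum ≈ -0.472537.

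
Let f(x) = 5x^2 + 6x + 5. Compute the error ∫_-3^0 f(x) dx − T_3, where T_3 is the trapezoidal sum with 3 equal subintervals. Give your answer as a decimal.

Exact integral: ∫_-3^0 f(x) dx = 33.
T_3 = 35.5.
Error = 33 − 35.5 = -2.5.

-2.5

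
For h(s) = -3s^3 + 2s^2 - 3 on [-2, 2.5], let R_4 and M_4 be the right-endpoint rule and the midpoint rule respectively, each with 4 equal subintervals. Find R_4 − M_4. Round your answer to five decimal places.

-37.69189

R_4 ≈ -52.6201172.
M_4 ≈ -14.9282227.
R_4 − M_4 ≈ -37.69189.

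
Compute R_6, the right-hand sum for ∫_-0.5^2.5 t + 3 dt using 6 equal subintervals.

12.75

Δt = (2.5 − (-0.5))/6 = 0.5.
Right endpoints: 0, 0.5, 1, 1.5, 2, 2.5.
f(0) = 3, f(0.5) = 3.5, f(1) = 4, f(1.5) = 4.5, f(2) = 5, f(2.5) = 5.5.
Sum = Δt · [f(0) + f(0.5) + f(1) + ...].
Sum = 12.75.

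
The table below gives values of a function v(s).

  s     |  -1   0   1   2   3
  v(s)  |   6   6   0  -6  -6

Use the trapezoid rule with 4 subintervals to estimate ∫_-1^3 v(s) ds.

Δs = 1.
T_4 = (1/2)·[6 + 2·6 + 2·0 + 2·(-6) + (-6)] = 0.

0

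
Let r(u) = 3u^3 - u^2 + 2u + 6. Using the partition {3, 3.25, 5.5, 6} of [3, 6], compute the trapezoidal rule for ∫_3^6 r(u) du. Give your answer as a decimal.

Subinterval widths: 0.25, 2.25, 0.5.
r(3) = 84, r(3.25) = 104.921875, r(5.5) = 485.875, r(6) = 630.
On each subinterval the trapezoid contributes (Δu_i/2)·[r(u_{i-1}) + r(u_i)].
Sum = 967.23046875.

967.23046875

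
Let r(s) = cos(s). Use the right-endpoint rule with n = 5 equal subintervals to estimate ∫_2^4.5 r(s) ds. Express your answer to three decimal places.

-1.796

Δs = (4.5 − 2)/5 = 0.5.
Right endpoints: 2.5, 3, 3.5, 4, 4.5.
r(2.5) ≈ -0.801, r(3) ≈ -0.990, r(3.5) ≈ -0.936, r(4) ≈ -0.654, r(4.5) ≈ -0.211.
Sum = Δs · [r(2.5) + r(3) + r(3.5) + r(4) + r(4.5)].
Sum ≈ -1.796.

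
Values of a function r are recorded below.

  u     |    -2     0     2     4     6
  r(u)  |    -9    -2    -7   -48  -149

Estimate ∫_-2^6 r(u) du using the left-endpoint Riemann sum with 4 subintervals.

Δu = 2.
Sum = 2·[(-9) + (-2) + (-7) + (-48)] = -132.

-132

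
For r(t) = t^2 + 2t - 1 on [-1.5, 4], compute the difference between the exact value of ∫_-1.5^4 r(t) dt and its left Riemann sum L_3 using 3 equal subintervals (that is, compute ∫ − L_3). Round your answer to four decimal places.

19.6065

Exact integral: ∫_-1.5^4 r(t) dt ≈ 30.708333.
L_3 ≈ 11.101852.
Error ≈ 30.708333 − 11.101852 ≈ 19.6065.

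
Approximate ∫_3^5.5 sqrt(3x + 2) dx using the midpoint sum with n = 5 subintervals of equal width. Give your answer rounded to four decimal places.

9.5763

Δx = (5.5 − 3)/5 = 0.5.
Midpoints: 3.25, 3.75, 4.25, 4.75, 5.25.
f(3.25) ≈ 3.4278, f(3.75) ≈ 3.6401, f(4.25) ≈ 3.8406, f(4.75) ≈ 4.0311, f(5.25) ≈ 4.2131.
Sum = Δx · [f(3.25) + f(3.75) + f(4.25) + f(4.75) + f(5.25)].
Sum ≈ 9.5763.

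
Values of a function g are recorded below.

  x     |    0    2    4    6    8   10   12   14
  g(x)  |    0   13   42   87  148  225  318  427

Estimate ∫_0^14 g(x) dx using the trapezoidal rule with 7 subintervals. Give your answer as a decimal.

Δx = 2.
T_7 = (2/2)·[0 + 2·13 + 2·42 + 2·87 + 2·148 + 2·225 + 2·318 + 427] = 2093.

2093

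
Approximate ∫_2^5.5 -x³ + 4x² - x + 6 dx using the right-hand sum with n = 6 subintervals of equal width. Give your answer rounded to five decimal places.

-23.75159

Δx = (5.5 − 2)/6 = 7/12.
Right endpoints: 31/12, 19/6, 3.75, 13/3, 59/12, 5.5.
f(31/12) = 22241/1728, f(19/6) = 2417/216, f(3.75) = 5.765625, f(13/3) = -124/27, f(59/12) = -36419/1728, f(5.5) = -44.875.
Sum = Δx · [f(31/12) + f(19/6) + f(3.75) + ...].
Sum ≈ -23.75159.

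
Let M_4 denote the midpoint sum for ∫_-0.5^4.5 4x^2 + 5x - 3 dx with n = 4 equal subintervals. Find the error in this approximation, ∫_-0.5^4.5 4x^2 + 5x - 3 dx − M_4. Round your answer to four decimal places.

2.6042

Exact integral: ∫_-0.5^4.5 f(x) dx ≈ 156.666667.
M_4 = 154.0625.
Error ≈ 156.666667 − 154.0625 ≈ 2.6042.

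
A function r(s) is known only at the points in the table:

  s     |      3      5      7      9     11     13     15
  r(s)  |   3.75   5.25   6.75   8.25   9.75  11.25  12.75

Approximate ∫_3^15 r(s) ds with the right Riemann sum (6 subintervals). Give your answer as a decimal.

108

Δs = 2.
Sum = 2·[5.25 + 6.75 + 8.25 + 9.75 + 11.25 + 12.75] = 108.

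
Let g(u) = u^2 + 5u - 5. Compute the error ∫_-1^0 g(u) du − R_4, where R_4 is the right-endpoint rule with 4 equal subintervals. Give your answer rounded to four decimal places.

-0.5104

Exact integral: ∫_-1^0 g(u) du ≈ -7.166667.
R_4 = -6.65625.
Error ≈ -7.166667 − (-6.65625) ≈ -0.5104.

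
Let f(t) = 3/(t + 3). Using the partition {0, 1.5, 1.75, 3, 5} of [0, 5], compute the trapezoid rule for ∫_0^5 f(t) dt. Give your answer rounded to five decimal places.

2.99452

Subinterval widths: 1.5, 0.25, 1.25, 2.
f(0) = 1, f(1.5) = 2/3, f(1.75) = 12/19, f(3) = 0.5, f(5) = 0.375.
On each subinterval the trapezoid contributes (Δt_i/2)·[f(t_{i-1}) + f(t_i)].
Sum ≈ 2.99452.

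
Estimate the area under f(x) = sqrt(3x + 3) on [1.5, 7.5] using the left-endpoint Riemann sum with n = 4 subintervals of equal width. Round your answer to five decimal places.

22.27096

Δx = (7.5 − 1.5)/4 = 1.5.
Left endpoints: 1.5, 3, 4.5, 6.
f(1.5) ≈ 2.73861, f(3) ≈ 3.46410, f(4.5) ≈ 4.06202, f(6) ≈ 4.58258.
Sum = Δx · [f(1.5) + f(3) + f(4.5) + f(6)].
Sum ≈ 22.27096.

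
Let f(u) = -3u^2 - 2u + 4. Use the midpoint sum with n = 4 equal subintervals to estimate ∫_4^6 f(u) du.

-163.875

Δu = (6 − 4)/4 = 0.5.
Midpoints: 4.25, 4.75, 5.25, 5.75.
f(4.25) = -58.6875, f(4.75) = -73.1875, f(5.25) = -89.1875, f(5.75) = -106.6875.
Sum = Δu · [f(4.25) + f(4.75) + f(5.25) + f(5.75)].
Sum = -163.875.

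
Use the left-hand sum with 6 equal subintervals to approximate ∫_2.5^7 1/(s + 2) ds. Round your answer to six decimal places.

Δs = (7 − 2.5)/6 = 0.75.
Left endpoints: 2.5, 3.25, 4, 4.75, 5.5, 6.25.
f(2.5) = 2/9, f(3.25) = 4/21, f(4) = 1/6, f(4.75) = 4/27, f(5.5) = 2/15, f(6.25) = 4/33.
Sum = Δs · [f(2.5) + f(3.25) + f(4) + ...].
Sum ≈ 0.736544.

0.736544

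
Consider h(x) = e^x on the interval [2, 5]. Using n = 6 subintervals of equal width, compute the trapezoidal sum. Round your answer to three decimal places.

Δx = (5 − 2)/6 = 0.5.
h(2) ≈ 7.389, h(2.5) ≈ 12.182, h(3) ≈ 20.086, h(3.5) ≈ 33.115, h(4) ≈ 54.598, h(4.5) ≈ 90.017, h(5) ≈ 148.413.
T_6 = (Δx/2)·[h(x_0) + 2h(x_1) + ... + 2h(x_{5}) + h(x_6)].
Sum ≈ 143.950.

143.950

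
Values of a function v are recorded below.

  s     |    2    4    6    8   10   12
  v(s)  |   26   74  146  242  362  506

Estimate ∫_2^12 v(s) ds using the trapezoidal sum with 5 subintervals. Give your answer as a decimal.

2180

Δs = 2.
T_5 = (2/2)·[26 + 2·74 + 2·146 + 2·242 + 2·362 + 506] = 2180.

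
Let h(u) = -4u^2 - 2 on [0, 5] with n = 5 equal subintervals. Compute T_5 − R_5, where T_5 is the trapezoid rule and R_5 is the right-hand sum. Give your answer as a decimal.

50

T_5 = -180.
R_5 = -230.
T_5 − R_5 = 50.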